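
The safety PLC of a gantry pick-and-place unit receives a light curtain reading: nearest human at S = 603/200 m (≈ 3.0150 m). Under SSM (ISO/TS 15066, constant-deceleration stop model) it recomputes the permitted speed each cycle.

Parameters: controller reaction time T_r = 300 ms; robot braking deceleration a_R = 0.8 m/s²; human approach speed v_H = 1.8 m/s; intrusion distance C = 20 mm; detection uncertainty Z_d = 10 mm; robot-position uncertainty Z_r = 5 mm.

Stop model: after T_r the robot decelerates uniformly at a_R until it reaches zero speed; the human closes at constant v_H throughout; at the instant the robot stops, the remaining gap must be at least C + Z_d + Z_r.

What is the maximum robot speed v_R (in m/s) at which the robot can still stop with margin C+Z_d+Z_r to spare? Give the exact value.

v_R_max = 4/5 m/s = 0.8000 m/s

collect terms ⇒ (5/8)·v_R² + (51/20)·v_R + (-61/25) = 0
  disc = (51/20)² − 4·(5/8)·(-61/25) = 5041/400 ; √disc = 71/20
  v_R = (−(51/20) + 71/20) / (2·(5/8)) = 4/5 m/s
check:
stop time T_s = (4/5)/(4/5) = 1.0000 s
robot in T_r: 0.8000·0.3000 = 0.2400 m
robot covers 0.8000·1.0000 − ½·0.8000·1.0000² = 0.4000 m while stopping
person approaches 1.8000·(0.3000+1.0000) = 2.3400 m
margins: 0.0200+0.0100+0.0050 = 0.0350 m
sum ≈ 0.2400+0.4000+2.3400+0.0350 ≈ 3.0150 m = S ✓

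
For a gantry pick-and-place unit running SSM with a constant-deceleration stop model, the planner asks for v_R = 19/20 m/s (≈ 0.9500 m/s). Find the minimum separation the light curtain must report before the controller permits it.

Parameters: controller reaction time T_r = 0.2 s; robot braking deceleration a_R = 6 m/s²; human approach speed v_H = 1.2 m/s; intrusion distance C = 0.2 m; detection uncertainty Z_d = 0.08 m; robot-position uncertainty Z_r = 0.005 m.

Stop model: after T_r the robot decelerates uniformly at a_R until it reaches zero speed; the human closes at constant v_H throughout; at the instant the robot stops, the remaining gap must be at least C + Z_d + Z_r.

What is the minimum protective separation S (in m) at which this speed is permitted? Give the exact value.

stop time T_s = (19/20)/6 = 0.1583 s
robot in T_r: 0.9500·0.2000 = 0.1900 m
braking distance = 0.9500²/(2·6.0000) = 0.0752 m
human closes 1.2000·0.3583 = 0.4300 m
C+Z_d+Z_r = 0.2000+0.0800+0.0050 = 0.2850 m
S_min ≈ 0.1900+0.0752+0.4300+0.2850  ⇒  S_min = 941/960 m

S_min = 941/960 m = 0.9802 m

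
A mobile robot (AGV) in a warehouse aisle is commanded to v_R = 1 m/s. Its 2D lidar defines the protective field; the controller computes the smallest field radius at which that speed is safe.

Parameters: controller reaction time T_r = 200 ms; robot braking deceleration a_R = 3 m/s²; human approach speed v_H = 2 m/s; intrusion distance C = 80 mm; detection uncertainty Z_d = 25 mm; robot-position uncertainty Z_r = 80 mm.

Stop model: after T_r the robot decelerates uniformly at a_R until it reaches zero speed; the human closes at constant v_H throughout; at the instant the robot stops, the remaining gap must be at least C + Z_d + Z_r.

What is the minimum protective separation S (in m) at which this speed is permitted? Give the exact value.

S_min = 971/600 m = 1.6183 m

braking lasts T_s = 1/3 = 0.3333 s
robot covers v_R·T_r = 1.0000·0.2000 = 0.2000 m before braking
robot covers 1.0000·0.3333 − ½·3.0000·0.3333² = 0.1667 m while stopping
human closes 2.0000·0.5333 = 1.0667 m
margins: 0.0800+0.0250+0.0800 = 0.1850 m
S_min ≈ 0.2000+0.1667+1.0667+0.1850  ⇒  S_min = 971/600 m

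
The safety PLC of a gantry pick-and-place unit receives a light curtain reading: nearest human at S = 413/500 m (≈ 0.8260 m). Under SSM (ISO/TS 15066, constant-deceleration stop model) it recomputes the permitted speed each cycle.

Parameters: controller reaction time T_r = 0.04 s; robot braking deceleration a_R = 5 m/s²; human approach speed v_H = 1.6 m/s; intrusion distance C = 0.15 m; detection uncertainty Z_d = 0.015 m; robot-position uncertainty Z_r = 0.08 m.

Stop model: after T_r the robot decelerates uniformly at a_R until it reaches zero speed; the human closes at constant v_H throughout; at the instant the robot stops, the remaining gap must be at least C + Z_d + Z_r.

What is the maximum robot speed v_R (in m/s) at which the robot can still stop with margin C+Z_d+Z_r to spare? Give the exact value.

at the boundary: (1/10)·v² + (9/25)·v + (-517/1000) = 0
  disc = (9/25)² − 4·(1/10)·(-517/1000) = 841/2500 ; √disc = 29/50
  v_R = (−(9/25) + 29/50) / (2·(1/10)) = 11/10 m/s
check:
T_s = v_R/a_R = (11/10)/5 = 0.2200 s
robot covers v_R·T_r = 1.1000·0.0400 = 0.0440 m before braking
robot under decel: 1.1000²/(2·5.0000) = 0.1210 m
person approaches 1.6000·(0.0400+0.2200) = 0.4160 m
residual clearance needed = 0.1500+0.0150+0.0800 = 0.2450 m
sum ≈ 0.0440+0.1210+0.4160+0.2450 ≈ 0.8260 m = S ✓

v_R_max = 11/10 m/s = 1.1000 m/s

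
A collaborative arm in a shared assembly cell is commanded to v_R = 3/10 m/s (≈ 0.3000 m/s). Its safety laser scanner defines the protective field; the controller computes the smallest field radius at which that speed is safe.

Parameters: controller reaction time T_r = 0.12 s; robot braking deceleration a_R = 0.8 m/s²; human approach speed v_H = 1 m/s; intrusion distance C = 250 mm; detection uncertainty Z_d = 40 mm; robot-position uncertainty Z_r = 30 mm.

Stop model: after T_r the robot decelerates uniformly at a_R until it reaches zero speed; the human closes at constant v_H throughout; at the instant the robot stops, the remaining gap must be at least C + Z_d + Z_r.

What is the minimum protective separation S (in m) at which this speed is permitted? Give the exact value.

stop time T_s = (3/10)/(4/5) = 0.3750 s
reaction-phase robot travel = 0.3000·0.1200 = 0.0360 m
robot covers 0.3000·0.3750 − ½·0.8000·0.3750² = 0.0563 m while stopping
person approaches 1.0000·(0.1200+0.3750) = 0.4950 m
C+Z_d+Z_r = 0.2500+0.0400+0.0300 = 0.3200 m
S_min ≈ 0.0360+0.0563+0.4950+0.3200  ⇒  S_min = 3629/4000 m

S_min = 3629/4000 m = 0.9073 m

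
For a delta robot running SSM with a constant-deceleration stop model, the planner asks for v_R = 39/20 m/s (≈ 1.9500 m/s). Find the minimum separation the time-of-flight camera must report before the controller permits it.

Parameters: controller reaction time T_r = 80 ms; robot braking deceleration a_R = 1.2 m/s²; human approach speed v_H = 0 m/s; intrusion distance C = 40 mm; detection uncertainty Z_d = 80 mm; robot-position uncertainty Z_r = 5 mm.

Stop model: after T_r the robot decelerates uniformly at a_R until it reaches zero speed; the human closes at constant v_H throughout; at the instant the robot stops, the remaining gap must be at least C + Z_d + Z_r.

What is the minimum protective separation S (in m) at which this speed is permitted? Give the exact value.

T_s = v_R/a_R = (39/20)/(6/5) = 1.6250 s
robot in T_r: 1.9500·0.0800 = 0.1560 m
robot under decel: 1.9500²/(2·1.2000) = 1.5844 m
human over T_r+T_s: 0.0000·(0.0800+1.6250) = 0.0000 m
C+Z_d+Z_r = 0.0400+0.0800+0.0050 = 0.1250 m
S_min ≈ 0.1560+1.5844+0.0000+0.1250  ⇒  S_min = 14923/8000 m

S_min = 14923/8000 m = 1.8654 m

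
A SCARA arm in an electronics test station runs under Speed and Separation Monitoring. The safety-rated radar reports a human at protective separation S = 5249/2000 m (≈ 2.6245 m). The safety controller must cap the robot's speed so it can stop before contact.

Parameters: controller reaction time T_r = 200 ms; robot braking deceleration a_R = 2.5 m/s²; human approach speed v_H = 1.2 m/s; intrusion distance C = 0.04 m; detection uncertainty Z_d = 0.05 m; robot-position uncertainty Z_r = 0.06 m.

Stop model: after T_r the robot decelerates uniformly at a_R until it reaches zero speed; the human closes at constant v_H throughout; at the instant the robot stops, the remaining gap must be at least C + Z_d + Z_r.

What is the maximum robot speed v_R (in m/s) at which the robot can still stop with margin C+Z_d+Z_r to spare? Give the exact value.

collect terms ⇒ (1/5)·v_R² + (17/25)·v_R + (-4469/2000) = 0
  disc = (17/25)² − 4·(1/5)·(-4469/2000) = 9/4 ; √disc = 3/2
  v_R = (−(17/25) + 3/2) / (2·(1/5)) = 41/20 m/s
check:
braking lasts T_s = (41/20)/(5/2) = 0.8200 s
robot in T_r: 2.0500·0.2000 = 0.4100 m
braking distance = 2.0500²/(2·2.5000) = 0.8405 m
human closes 1.2000·1.0200 = 1.2240 m
C+Z_d+Z_r = 0.0400+0.0500+0.0600 = 0.1500 m
sum ≈ 0.4100+0.8405+1.2240+0.1500 ≈ 2.6245 m = S ✓

v_R_max = 41/20 m/s = 2.0500 m/s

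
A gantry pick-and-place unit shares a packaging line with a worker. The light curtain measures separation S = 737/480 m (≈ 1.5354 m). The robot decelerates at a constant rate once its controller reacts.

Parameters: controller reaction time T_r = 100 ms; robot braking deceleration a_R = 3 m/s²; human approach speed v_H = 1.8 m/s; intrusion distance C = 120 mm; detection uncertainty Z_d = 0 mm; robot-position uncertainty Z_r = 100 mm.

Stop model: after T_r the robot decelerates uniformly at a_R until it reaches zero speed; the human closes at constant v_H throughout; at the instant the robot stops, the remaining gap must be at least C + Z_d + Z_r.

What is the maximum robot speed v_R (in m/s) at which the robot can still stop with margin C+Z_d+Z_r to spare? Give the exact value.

collect terms ⇒ (1/6)·v_R² + (7/10)·v_R + (-109/96) = 0
  disc = (7/10)² − 4·(1/6)·(-109/96) = 4489/3600 ; √disc = 67/60
  v_R = (−(7/10) + 67/60) / (2·(1/6)) = 5/4 m/s
check:
stop time T_s = (5/4)/3 = 0.4167 s
robot in T_r: 1.2500·0.1000 = 0.1250 m
braking distance = 1.2500²/(2·3.0000) = 0.2604 m
human over T_r+T_s: 1.8000·(0.1000+0.4167) = 0.9300 m
C+Z_d+Z_r = 0.1200+0.0000+0.1000 = 0.2200 m
sum ≈ 0.1250+0.2604+0.9300+0.2200 ≈ 1.5354 m = S ✓

v_R_max = 5/4 m/s = 1.2500 m/s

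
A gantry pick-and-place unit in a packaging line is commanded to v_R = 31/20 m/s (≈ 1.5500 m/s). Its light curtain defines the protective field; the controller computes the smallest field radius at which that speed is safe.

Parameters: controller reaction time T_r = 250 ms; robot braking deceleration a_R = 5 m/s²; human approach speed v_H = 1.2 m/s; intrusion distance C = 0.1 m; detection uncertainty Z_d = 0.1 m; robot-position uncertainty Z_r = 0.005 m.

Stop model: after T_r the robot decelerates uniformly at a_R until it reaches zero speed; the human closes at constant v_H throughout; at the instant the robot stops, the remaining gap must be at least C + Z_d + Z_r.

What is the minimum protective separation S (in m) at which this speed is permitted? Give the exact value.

stop time T_s = (31/20)/5 = 0.3100 s
robot covers v_R·T_r = 1.5500·0.2500 = 0.3875 m before braking
braking distance = 1.5500²/(2·5.0000) = 0.2402 m
human over T_r+T_s: 1.2000·(0.2500+0.3100) = 0.6720 m
C+Z_d+Z_r = 0.1000+0.1000+0.0050 = 0.2050 m
S_min ≈ 0.3875+0.2402+0.6720+0.2050  ⇒  S_min = 6019/4000 m

S_min = 6019/4000 m = 1.5048 m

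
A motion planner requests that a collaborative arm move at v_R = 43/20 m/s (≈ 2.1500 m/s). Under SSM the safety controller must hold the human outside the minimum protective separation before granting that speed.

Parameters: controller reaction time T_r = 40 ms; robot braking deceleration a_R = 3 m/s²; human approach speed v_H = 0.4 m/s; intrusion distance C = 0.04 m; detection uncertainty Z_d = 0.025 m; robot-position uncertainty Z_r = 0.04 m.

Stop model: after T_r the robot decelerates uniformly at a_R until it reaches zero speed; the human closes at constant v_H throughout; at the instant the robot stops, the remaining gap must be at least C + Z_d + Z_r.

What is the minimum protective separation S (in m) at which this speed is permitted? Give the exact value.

S_min = 15169/12000 m = 1.2641 m

stop time T_s = (43/20)/3 = 0.7167 s
reaction-phase robot travel = 2.1500·0.0400 = 0.0860 m
robot under decel: 2.1500²/(2·3.0000) = 0.7704 m
human over T_r+T_s: 0.4000·(0.0400+0.7167) = 0.3027 m
C+Z_d+Z_r = 0.0400+0.0250+0.0400 = 0.1050 m
S_min ≈ 0.0860+0.7704+0.3027+0.1050  ⇒  S_min = 15169/12000 m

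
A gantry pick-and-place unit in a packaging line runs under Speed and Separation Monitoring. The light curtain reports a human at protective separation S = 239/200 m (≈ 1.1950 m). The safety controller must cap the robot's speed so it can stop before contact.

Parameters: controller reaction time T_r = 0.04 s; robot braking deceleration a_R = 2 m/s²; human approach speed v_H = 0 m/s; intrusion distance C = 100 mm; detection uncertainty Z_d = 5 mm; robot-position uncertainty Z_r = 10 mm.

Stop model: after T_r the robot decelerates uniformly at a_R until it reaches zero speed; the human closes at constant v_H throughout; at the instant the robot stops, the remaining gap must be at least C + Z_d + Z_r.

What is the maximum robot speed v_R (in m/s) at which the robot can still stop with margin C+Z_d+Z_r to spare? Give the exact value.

at the boundary: (1/4)·v² + (1/25)·v + (-27/25) = 0
  disc = (1/25)² − 4·(1/4)·(-27/25) = 676/625 ; √disc = 26/25
  v_R = (−(1/25) + 26/25) / (2·(1/4)) = 2 m/s
check:
T_s = v_R/a_R = 2/2 = 1.0000 s
reaction-phase robot travel = 2.0000·0.0400 = 0.0800 m
robot under decel: 2.0000²/(2·2.0000) = 1.0000 m
person approaches 0.0000·(0.0400+1.0000) = 0.0000 m
residual clearance needed = 0.1000+0.0050+0.0100 = 0.1150 m
sum ≈ 0.0800+1.0000+0.0000+0.1150 ≈ 1.1950 m = S ✓

v_R_max = 2 m/s = 2.0000 m/s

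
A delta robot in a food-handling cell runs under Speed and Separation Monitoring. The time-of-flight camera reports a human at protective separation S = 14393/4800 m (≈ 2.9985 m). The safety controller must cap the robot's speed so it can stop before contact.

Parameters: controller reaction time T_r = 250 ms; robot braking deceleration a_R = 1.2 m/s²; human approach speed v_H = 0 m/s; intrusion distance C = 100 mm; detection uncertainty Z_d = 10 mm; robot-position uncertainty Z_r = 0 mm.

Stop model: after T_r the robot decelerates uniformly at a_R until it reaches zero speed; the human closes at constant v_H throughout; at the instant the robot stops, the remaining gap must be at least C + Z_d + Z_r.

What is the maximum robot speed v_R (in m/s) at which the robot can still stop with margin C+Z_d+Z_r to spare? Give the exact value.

v_R_max = 47/20 m/s = 2.3500 m/s

quadratic (5/12)·v² + (1/4)·v + (-2773/960) = 0
  disc = (1/4)² − 4·(5/12)·(-2773/960) = 2809/576 ; √disc = 53/24
  v_R = (−(1/4) + 53/24) / (2·(5/12)) = 47/20 m/s
check:
stop time T_s = (47/20)/(6/5) = 1.9583 s
reaction-phase robot travel = 2.3500·0.2500 = 0.5875 m
robot covers 2.3500·1.9583 − ½·1.2000·1.9583² = 2.3010 m while stopping
human closes 0.0000·2.2083 = 0.0000 m
margins: 0.1000+0.0100+0.0000 = 0.1100 m
sum ≈ 0.5875+2.3010+0.0000+0.1100 ≈ 2.9985 m = S ✓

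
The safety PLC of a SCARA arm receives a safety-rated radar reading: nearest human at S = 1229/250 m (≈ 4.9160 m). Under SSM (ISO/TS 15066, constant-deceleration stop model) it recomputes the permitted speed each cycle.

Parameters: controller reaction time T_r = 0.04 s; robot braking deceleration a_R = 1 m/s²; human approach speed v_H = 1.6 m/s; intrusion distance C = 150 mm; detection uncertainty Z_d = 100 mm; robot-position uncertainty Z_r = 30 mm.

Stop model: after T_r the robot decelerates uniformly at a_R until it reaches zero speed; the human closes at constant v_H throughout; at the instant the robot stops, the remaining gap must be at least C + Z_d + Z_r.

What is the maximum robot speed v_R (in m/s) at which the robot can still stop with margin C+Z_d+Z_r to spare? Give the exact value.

quadratic (1/2)·v² + (41/25)·v + (-1143/250) = 0
  disc = (41/25)² − 4·(1/2)·(-1143/250) = 7396/625 ; √disc = 86/25
  v_R = (−(41/25) + 86/25) / (2·(1/2)) = 9/5 m/s
check:
T_s = v_R/a_R = (9/5)/1 = 1.8000 s
reaction-phase robot travel = 1.8000·0.0400 = 0.0720 m
robot under decel: 1.8000²/(2·1.0000) = 1.6200 m
human closes 1.6000·1.8400 = 2.9440 m
C+Z_d+Z_r = 0.1500+0.1000+0.0300 = 0.2800 m
sum ≈ 0.0720+1.6200+2.9440+0.2800 ≈ 4.9160 m = S ✓

v_R_max = 9/5 m/s = 1.8000 m/s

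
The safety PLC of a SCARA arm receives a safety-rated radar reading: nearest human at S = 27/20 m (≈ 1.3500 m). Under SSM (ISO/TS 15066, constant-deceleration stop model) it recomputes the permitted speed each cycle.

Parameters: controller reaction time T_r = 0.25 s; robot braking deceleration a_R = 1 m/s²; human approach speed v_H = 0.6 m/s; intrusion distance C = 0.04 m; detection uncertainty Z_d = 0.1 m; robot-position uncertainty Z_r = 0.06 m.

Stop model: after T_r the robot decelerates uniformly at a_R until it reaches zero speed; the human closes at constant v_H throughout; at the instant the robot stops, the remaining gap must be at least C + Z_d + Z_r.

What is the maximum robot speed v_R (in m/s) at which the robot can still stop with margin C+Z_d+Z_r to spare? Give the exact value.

at the boundary: (1/2)·v² + (17/20)·v + (-1) = 0
  disc = (17/20)² − 4·(1/2)·(-1) = 1089/400 ; √disc = 33/20
  v_R = (−(17/20) + 33/20) / (2·(1/2)) = 4/5 m/s
check:
stop time T_s = (4/5)/1 = 0.8000 s
reaction-phase robot travel = 0.8000·0.2500 = 0.2000 m
braking distance = 0.8000²/(2·1.0000) = 0.3200 m
human over T_r+T_s: 0.6000·(0.2500+0.8000) = 0.6300 m
residual clearance needed = 0.0400+0.1000+0.0600 = 0.2000 m
sum ≈ 0.2000+0.3200+0.6300+0.2000 ≈ 1.3500 m = S ✓

v_R_max = 4/5 m/s = 0.8000 m/s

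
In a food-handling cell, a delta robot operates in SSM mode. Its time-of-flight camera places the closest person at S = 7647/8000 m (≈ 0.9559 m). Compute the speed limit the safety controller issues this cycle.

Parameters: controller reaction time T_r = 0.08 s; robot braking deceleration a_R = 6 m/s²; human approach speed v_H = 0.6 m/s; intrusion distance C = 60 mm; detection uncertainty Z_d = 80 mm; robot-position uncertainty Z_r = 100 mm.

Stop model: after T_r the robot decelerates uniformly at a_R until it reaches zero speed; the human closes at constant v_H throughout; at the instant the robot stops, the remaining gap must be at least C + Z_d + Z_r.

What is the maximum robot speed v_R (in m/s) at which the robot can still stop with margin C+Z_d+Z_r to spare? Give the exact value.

v_R_max = 39/20 m/s = 1.9500 m/s

collect terms ⇒ (1/12)·v_R² + (9/50)·v_R + (-5343/8000) = 0
  disc = (9/50)² − 4·(1/12)·(-5343/8000) = 10201/40000 ; √disc = 101/200
  v_R = (−(9/50) + 101/200) / (2·(1/12)) = 39/20 m/s
check:
T_s = v_R/a_R = (39/20)/6 = 0.3250 s
robot in T_r: 1.9500·0.0800 = 0.1560 m
robot covers 1.9500·0.3250 − ½·6.0000·0.3250² = 0.3169 m while stopping
human closes 0.6000·0.4050 = 0.2430 m
residual clearance needed = 0.0600+0.0800+0.1000 = 0.2400 m
sum ≈ 0.1560+0.3169+0.2430+0.2400 ≈ 0.9559 m = S ✓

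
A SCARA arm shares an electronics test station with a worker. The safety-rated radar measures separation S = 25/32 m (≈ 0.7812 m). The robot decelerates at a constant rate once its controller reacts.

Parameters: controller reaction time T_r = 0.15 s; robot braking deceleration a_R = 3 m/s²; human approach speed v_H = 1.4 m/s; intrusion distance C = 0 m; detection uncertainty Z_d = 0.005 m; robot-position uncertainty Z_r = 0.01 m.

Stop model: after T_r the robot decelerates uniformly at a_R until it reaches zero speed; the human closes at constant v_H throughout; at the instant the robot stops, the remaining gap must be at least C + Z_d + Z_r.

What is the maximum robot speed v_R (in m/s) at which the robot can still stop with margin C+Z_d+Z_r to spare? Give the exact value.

quadratic (1/6)·v² + (37/60)·v + (-89/160) = 0
  disc = (37/60)² − 4·(1/6)·(-89/160) = 169/225 ; √disc = 13/15
  v_R = (−(37/60) + 13/15) / (2·(1/6)) = 3/4 m/s
check:
stop time T_s = (3/4)/3 = 0.2500 s
reaction-phase robot travel = 0.7500·0.1500 = 0.1125 m
robot under decel: 0.7500²/(2·3.0000) = 0.0938 m
human over T_r+T_s: 1.4000·(0.1500+0.2500) = 0.5600 m
C+Z_d+Z_r = 0.0000+0.0050+0.0100 = 0.0150 m
sum ≈ 0.1125+0.0938+0.5600+0.0150 ≈ 0.7812 m = S ✓

v_R_max = 3/4 m/s = 0.7500 m/s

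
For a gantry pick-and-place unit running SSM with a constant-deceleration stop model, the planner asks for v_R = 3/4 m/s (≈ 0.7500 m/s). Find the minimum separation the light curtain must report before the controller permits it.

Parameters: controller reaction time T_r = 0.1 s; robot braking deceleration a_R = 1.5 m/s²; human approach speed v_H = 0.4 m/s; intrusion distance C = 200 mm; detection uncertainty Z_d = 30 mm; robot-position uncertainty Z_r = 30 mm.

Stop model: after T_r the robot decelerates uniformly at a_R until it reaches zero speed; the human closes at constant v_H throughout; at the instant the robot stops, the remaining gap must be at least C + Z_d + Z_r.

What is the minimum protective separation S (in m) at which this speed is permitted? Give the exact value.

braking lasts T_s = (3/4)/(3/2) = 0.5000 s
robot covers v_R·T_r = 0.7500·0.1000 = 0.0750 m before braking
braking distance = 0.7500²/(2·1.5000) = 0.1875 m
human over T_r+T_s: 0.4000·(0.1000+0.5000) = 0.2400 m
residual clearance needed = 0.2000+0.0300+0.0300 = 0.2600 m
S_min ≈ 0.0750+0.1875+0.2400+0.2600  ⇒  S_min = 61/80 m

S_min = 61/80 m = 0.7625 m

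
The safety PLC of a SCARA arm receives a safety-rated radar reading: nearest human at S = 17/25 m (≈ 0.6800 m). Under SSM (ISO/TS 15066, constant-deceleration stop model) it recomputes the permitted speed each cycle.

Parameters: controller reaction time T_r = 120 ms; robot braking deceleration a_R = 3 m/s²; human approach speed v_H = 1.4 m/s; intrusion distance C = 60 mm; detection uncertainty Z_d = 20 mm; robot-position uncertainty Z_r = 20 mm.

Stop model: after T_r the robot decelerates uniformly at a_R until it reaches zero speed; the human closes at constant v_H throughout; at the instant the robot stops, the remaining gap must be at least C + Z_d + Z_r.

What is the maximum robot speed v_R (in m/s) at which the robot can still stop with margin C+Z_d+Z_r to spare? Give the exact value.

collect terms ⇒ (1/6)·v_R² + (44/75)·v_R + (-103/250) = 0
  disc = (44/75)² − 4·(1/6)·(-103/250) = 3481/5625 ; √disc = 59/75
  v_R = (−(44/75) + 59/75) / (2·(1/6)) = 3/5 m/s
check:
stop time T_s = (3/5)/3 = 0.2000 s
robot in T_r: 0.6000·0.1200 = 0.0720 m
braking distance = 0.6000²/(2·3.0000) = 0.0600 m
human closes 1.4000·0.3200 = 0.4480 m
margins: 0.0600+0.0200+0.0200 = 0.1000 m
sum ≈ 0.0720+0.0600+0.4480+0.1000 ≈ 0.6800 m = S ✓

v_R_max = 3/5 m/s = 0.6000 m/s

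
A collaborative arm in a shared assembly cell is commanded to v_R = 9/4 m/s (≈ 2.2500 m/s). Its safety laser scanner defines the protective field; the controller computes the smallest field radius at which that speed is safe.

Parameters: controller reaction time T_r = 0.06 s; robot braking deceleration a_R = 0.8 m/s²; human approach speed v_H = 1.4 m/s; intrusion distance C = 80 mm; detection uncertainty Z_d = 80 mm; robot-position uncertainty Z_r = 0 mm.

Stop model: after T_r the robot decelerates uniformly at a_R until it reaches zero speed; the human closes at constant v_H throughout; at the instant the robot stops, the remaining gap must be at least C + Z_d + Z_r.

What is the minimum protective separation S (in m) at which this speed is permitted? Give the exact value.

stop time T_s = (9/4)/(4/5) = 2.8125 s
reaction-phase robot travel = 2.2500·0.0600 = 0.1350 m
braking distance = 2.2500²/(2·0.8000) = 3.1641 m
human closes 1.4000·2.8725 = 4.0215 m
C+Z_d+Z_r = 0.0800+0.0800+0.0000 = 0.1600 m
S_min ≈ 0.1350+3.1641+4.0215+0.1600  ⇒  S_min = 119689/16000 m

S_min = 119689/16000 m = 7.4806 m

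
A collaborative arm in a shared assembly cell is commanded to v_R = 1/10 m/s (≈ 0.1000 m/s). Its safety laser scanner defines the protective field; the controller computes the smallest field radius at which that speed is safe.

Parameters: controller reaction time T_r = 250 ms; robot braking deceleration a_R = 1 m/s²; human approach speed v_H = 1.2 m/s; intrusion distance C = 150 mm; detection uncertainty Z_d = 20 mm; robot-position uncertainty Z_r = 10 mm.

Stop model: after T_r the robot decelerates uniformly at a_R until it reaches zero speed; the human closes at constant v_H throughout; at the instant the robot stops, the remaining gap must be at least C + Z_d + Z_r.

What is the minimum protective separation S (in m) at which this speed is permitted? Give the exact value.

braking lasts T_s = (1/10)/1 = 0.1000 s
robot in T_r: 0.1000·0.2500 = 0.0250 m
robot covers 0.1000·0.1000 − ½·1.0000·0.1000² = 0.0050 m while stopping
human over T_r+T_s: 1.2000·(0.2500+0.1000) = 0.4200 m
margins: 0.1500+0.0200+0.0100 = 0.1800 m
S_min ≈ 0.0250+0.0050+0.4200+0.1800  ⇒  S_min = 63/100 m

S_min = 63/100 m = 0.6300 m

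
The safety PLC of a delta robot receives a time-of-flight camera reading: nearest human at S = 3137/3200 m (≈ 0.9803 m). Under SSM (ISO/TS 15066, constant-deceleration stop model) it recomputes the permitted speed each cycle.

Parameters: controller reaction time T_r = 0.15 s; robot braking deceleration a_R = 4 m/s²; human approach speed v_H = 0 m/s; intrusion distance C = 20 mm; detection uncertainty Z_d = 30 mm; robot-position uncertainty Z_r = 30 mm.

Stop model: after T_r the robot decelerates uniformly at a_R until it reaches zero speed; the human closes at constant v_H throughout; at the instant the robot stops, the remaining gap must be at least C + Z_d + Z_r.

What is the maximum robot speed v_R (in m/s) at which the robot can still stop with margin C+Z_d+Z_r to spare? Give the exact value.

quadratic (1/8)·v² + (3/20)·v + (-2881/3200) = 0
  disc = (3/20)² − 4·(1/8)·(-2881/3200) = 121/256 ; √disc = 11/16
  v_R = (−(3/20) + 11/16) / (2·(1/8)) = 43/20 m/s
check:
T_s = v_R/a_R = (43/20)/4 = 0.5375 s
robot covers v_R·T_r = 2.1500·0.1500 = 0.3225 m before braking
robot under decel: 2.1500²/(2·4.0000) = 0.5778 m
person approaches 0.0000·(0.1500+0.5375) = 0.0000 m
residual clearance needed = 0.0200+0.0300+0.0300 = 0.0800 m
sum ≈ 0.3225+0.5778+0.0000+0.0800 ≈ 0.9803 m = S ✓

v_R_max = 43/20 m/s = 2.1500 m/s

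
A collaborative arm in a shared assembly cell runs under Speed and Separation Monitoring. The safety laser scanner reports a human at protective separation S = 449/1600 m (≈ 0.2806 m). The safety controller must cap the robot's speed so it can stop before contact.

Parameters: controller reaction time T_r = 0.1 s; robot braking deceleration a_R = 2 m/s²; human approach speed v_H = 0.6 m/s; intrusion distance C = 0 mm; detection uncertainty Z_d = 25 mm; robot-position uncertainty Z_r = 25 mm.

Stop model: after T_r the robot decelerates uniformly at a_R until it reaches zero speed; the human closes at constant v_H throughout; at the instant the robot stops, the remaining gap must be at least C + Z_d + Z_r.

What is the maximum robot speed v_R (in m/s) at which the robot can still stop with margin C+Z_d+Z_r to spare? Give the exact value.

v_R_max = 7/20 m/s = 0.3500 m/s

at the boundary: (1/4)·v² + (2/5)·v + (-273/1600) = 0
  disc = (2/5)² − 4·(1/4)·(-273/1600) = 529/1600 ; √disc = 23/40
  v_R = (−(2/5) + 23/40) / (2·(1/4)) = 7/20 m/s
check:
braking lasts T_s = (7/20)/2 = 0.1750 s
robot covers v_R·T_r = 0.3500·0.1000 = 0.0350 m before braking
braking distance = 0.3500²/(2·2.0000) = 0.0306 m
human over T_r+T_s: 0.6000·(0.1000+0.1750) = 0.1650 m
residual clearance needed = 0.0000+0.0250+0.0250 = 0.0500 m
sum ≈ 0.0350+0.0306+0.1650+0.0500 ≈ 0.2806 m = S ✓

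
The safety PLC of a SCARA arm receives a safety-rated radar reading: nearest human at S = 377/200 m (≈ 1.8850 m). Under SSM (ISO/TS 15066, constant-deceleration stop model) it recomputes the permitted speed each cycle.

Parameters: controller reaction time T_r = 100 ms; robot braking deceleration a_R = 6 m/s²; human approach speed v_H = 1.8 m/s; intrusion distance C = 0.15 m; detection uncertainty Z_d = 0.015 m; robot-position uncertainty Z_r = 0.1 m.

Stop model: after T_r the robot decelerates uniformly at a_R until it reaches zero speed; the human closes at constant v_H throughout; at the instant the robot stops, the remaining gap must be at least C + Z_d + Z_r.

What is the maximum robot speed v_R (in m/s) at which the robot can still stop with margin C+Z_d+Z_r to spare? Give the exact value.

v_R_max = 12/5 m/s = 2.4000 m/s

at the boundary: (1/12)·v² + (2/5)·v + (-36/25) = 0
  disc = (2/5)² − 4·(1/12)·(-36/25) = 16/25 ; √disc = 4/5
  v_R = (−(2/5) + 4/5) / (2·(1/12)) = 12/5 m/s
check:
braking lasts T_s = (12/5)/6 = 0.4000 s
reaction-phase robot travel = 2.4000·0.1000 = 0.2400 m
braking distance = 2.4000²/(2·6.0000) = 0.4800 m
human over T_r+T_s: 1.8000·(0.1000+0.4000) = 0.9000 m
residual clearance needed = 0.1500+0.0150+0.1000 = 0.2650 m
sum ≈ 0.2400+0.4800+0.9000+0.2650 ≈ 1.8850 m = S ✓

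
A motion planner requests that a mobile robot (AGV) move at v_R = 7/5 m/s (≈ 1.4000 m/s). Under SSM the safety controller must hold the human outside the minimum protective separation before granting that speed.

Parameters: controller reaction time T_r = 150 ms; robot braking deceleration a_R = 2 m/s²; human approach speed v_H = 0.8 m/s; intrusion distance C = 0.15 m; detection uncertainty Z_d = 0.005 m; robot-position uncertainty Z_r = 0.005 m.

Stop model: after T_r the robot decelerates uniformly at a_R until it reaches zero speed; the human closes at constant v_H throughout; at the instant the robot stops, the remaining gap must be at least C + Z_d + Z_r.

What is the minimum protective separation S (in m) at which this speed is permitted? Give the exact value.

braking lasts T_s = (7/5)/2 = 0.7000 s
reaction-phase robot travel = 1.4000·0.1500 = 0.2100 m
robot under decel: 1.4000²/(2·2.0000) = 0.4900 m
person approaches 0.8000·(0.1500+0.7000) = 0.6800 m
C+Z_d+Z_r = 0.1500+0.0050+0.0050 = 0.1600 m
S_min ≈ 0.2100+0.4900+0.6800+0.1600  ⇒  S_min = 77/50 m

S_min = 77/50 m = 1.5400 m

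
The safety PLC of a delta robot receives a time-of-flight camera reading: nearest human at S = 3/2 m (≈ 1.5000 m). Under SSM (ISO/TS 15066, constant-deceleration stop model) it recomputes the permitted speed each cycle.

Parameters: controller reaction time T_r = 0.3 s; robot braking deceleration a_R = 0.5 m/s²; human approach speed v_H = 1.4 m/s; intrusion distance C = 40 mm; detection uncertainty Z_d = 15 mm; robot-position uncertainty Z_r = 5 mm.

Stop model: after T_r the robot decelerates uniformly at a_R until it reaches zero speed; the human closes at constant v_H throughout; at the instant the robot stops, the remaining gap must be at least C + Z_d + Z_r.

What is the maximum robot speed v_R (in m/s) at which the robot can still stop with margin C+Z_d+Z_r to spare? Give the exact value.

v_R_max = 3/10 m/s = 0.3000 m/s

quadratic (1)·v² + (31/10)·v + (-51/50) = 0
  disc = (31/10)² − 4·(1)·(-51/50) = 1369/100 ; √disc = 37/10
  v_R = (−(31/10) + 37/10) / (2·(1)) = 3/10 m/s
check:
T_s = v_R/a_R = (3/10)/(1/2) = 0.6000 s
robot covers v_R·T_r = 0.3000·0.3000 = 0.0900 m before braking
robot under decel: 0.3000²/(2·0.5000) = 0.0900 m
human closes 1.4000·0.9000 = 1.2600 m
margins: 0.0400+0.0150+0.0050 = 0.0600 m
sum ≈ 0.0900+0.0900+1.2600+0.0600 ≈ 1.5000 m = S ✓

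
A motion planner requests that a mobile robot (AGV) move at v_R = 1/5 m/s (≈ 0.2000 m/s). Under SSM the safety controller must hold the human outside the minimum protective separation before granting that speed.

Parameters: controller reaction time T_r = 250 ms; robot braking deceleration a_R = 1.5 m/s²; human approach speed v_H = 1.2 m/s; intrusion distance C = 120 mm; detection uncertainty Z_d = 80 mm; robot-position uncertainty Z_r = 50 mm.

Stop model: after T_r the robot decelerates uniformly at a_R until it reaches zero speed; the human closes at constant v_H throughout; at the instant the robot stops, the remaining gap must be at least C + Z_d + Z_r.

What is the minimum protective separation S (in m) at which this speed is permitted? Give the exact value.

S_min = 58/75 m = 0.7733 m

T_s = v_R/a_R = (1/5)/(3/2) = 0.1333 s
robot covers v_R·T_r = 0.2000·0.2500 = 0.0500 m before braking
robot covers 0.2000·0.1333 − ½·1.5000·0.1333² = 0.0133 m while stopping
human closes 1.2000·0.3833 = 0.4600 m
margins: 0.1200+0.0800+0.0500 = 0.2500 m
S_min ≈ 0.0500+0.0133+0.4600+0.2500  ⇒  S_min = 58/75 m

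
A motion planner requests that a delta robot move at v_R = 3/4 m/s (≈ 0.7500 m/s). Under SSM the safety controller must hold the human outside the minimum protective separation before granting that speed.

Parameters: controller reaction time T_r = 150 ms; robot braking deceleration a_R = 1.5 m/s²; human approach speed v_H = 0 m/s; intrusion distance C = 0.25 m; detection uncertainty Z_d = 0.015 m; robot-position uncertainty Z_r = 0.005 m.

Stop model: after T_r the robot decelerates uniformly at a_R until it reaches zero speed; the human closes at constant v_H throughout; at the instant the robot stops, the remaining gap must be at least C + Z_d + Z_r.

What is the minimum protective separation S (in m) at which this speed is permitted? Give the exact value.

stop time T_s = (3/4)/(3/2) = 0.5000 s
reaction-phase robot travel = 0.7500·0.1500 = 0.1125 m
robot covers 0.7500·0.5000 − ½·1.5000·0.5000² = 0.1875 m while stopping
human over T_r+T_s: 0.0000·(0.1500+0.5000) = 0.0000 m
residual clearance needed = 0.2500+0.0150+0.0050 = 0.2700 m
S_min ≈ 0.1125+0.1875+0.0000+0.2700  ⇒  S_min = 57/100 m

S_min = 57/100 m = 0.5700 m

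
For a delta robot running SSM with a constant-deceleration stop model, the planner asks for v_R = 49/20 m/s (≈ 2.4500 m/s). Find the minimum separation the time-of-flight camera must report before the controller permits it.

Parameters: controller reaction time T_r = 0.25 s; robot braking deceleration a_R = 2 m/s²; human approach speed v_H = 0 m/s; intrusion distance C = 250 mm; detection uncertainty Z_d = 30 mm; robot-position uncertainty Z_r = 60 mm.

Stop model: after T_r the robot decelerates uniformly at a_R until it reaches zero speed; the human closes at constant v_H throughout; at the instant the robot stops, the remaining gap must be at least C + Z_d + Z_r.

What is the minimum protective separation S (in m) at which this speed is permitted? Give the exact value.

T_s = v_R/a_R = (49/20)/2 = 1.2250 s
reaction-phase robot travel = 2.4500·0.2500 = 0.6125 m
braking distance = 2.4500²/(2·2.0000) = 1.5006 m
human over T_r+T_s: 0.0000·(0.2500+1.2250) = 0.0000 m
residual clearance needed = 0.2500+0.0300+0.0600 = 0.3400 m
S_min ≈ 0.6125+1.5006+0.0000+0.3400  ⇒  S_min = 157/64 m

S_min = 157/64 m = 2.4531 m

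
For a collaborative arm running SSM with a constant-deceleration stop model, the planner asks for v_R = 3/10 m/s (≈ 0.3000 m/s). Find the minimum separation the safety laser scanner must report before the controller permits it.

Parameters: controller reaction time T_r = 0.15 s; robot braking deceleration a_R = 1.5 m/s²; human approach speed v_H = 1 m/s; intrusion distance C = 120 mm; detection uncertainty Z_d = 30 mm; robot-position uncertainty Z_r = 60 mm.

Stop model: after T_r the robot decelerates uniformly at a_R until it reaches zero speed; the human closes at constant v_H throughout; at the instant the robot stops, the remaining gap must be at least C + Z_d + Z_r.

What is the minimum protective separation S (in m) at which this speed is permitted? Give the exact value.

T_s = v_R/a_R = (3/10)/(3/2) = 0.2000 s
robot covers v_R·T_r = 0.3000·0.1500 = 0.0450 m before braking
braking distance = 0.3000²/(2·1.5000) = 0.0300 m
human closes 1.0000·0.3500 = 0.3500 m
margins: 0.1200+0.0300+0.0600 = 0.2100 m
S_min ≈ 0.0450+0.0300+0.3500+0.2100  ⇒  S_min = 127/200 m

S_min = 127/200 m = 0.6350 m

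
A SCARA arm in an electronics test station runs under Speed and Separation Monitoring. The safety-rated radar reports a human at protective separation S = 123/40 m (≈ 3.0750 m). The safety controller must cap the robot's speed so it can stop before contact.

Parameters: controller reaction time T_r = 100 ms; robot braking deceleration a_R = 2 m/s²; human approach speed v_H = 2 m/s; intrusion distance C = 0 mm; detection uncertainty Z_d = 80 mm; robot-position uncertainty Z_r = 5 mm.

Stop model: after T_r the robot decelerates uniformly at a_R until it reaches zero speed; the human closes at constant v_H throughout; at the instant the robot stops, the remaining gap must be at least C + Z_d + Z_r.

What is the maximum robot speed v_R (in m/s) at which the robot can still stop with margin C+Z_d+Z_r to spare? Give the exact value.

collect terms ⇒ (1/4)·v_R² + (11/10)·v_R + (-279/100) = 0
  disc = (11/10)² − 4·(1/4)·(-279/100) = 4 ; √disc = 2
  v_R = (−(11/10) + 2) / (2·(1/4)) = 9/5 m/s
check:
braking lasts T_s = (9/5)/2 = 0.9000 s
robot in T_r: 1.8000·0.1000 = 0.1800 m
braking distance = 1.8000²/(2·2.0000) = 0.8100 m
person approaches 2.0000·(0.1000+0.9000) = 2.0000 m
margins: 0.0000+0.0800+0.0050 = 0.0850 m
sum ≈ 0.1800+0.8100+2.0000+0.0850 ≈ 3.0750 m = S ✓

v_R_max = 9/5 m/s = 1.8000 m/s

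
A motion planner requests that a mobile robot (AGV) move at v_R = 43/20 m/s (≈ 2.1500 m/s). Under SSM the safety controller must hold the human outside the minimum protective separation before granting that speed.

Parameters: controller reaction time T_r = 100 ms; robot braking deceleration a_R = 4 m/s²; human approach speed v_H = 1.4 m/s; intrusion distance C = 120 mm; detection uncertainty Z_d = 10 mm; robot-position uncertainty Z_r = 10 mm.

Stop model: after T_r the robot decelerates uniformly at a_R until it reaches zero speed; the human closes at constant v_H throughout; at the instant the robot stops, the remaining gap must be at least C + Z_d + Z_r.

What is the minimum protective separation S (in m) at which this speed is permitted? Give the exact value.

S_min = 5841/3200 m = 1.8253 m

stop time T_s = (43/20)/4 = 0.5375 s
robot in T_r: 2.1500·0.1000 = 0.2150 m
braking distance = 2.1500²/(2·4.0000) = 0.5778 m
human over T_r+T_s: 1.4000·(0.1000+0.5375) = 0.8925 m
C+Z_d+Z_r = 0.1200+0.0100+0.0100 = 0.1400 m
S_min ≈ 0.2150+0.5778+0.8925+0.1400  ⇒  S_min = 5841/3200 m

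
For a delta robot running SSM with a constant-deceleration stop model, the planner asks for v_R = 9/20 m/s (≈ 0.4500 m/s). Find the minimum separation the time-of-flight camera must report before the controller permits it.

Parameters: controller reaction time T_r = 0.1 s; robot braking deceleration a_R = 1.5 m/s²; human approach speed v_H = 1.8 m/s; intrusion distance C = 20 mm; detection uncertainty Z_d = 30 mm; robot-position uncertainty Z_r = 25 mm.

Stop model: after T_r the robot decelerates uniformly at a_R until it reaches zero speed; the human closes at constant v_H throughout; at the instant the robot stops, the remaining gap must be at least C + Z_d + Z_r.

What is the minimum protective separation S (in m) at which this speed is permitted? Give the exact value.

braking lasts T_s = (9/20)/(3/2) = 0.3000 s
robot covers v_R·T_r = 0.4500·0.1000 = 0.0450 m before braking
robot covers 0.4500·0.3000 − ½·1.5000·0.3000² = 0.0675 m while stopping
human over T_r+T_s: 1.8000·(0.1000+0.3000) = 0.7200 m
residual clearance needed = 0.0200+0.0300+0.0250 = 0.0750 m
S_min ≈ 0.0450+0.0675+0.7200+0.0750  ⇒  S_min = 363/400 m

S_min = 363/400 m = 0.9075 m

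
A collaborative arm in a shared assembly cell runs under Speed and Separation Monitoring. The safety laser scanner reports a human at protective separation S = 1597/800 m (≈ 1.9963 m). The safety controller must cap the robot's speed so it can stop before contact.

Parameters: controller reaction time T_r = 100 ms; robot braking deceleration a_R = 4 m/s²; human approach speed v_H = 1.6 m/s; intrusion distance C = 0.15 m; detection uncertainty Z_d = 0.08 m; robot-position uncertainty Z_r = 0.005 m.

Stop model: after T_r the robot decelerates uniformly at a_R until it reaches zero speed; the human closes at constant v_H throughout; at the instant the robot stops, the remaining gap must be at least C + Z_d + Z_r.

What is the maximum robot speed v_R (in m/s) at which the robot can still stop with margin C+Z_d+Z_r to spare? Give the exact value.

at the boundary: (1/8)·v² + (1/2)·v + (-1281/800) = 0
  disc = (1/2)² − 4·(1/8)·(-1281/800) = 1681/1600 ; √disc = 41/40
  v_R = (−(1/2) + 41/40) / (2·(1/8)) = 21/10 m/s
check:
braking lasts T_s = (21/10)/4 = 0.5250 s
reaction-phase robot travel = 2.1000·0.1000 = 0.2100 m
braking distance = 2.1000²/(2·4.0000) = 0.5513 m
person approaches 1.6000·(0.1000+0.5250) = 1.0000 m
margins: 0.1500+0.0800+0.0050 = 0.2350 m
sum ≈ 0.2100+0.5513+1.0000+0.2350 ≈ 1.9963 m = S ✓

v_R_max = 21/10 m/s = 2.1000 m/s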